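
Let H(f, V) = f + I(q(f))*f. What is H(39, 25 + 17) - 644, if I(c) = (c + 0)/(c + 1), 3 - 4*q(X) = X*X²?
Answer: -8392609/14828 ≈ -566.00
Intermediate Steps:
q(X) = ¾ - X³/4 (q(X) = ¾ - X*X²/4 = ¾ - X³/4)
I(c) = c/(1 + c)
H(f, V) = f + f*(¾ - f³/4)/(7/4 - f³/4) (H(f, V) = f + ((¾ - f³/4)/(1 + (¾ - f³/4)))*f = f + ((¾ - f³/4)/(7/4 - f³/4))*f = f + f*(¾ - f³/4)/(7/4 - f³/4))
H(39, 25 + 17) - 644 = 2*39*(-5 + 39³)/(-7 + 39³) - 644 = 2*39*(-5 + 59319)/(-7 + 59319) - 644 = 2*39*59314/59312 - 644 = 2*39*(1/59312)*59314 - 644 = 1156623/14828 - 644 = -8392609/14828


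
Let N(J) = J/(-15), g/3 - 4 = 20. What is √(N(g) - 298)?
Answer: I*√7570/5 ≈ 17.401*I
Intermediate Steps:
g = 72 (g = 12 + 3*20 = 12 + 60 = 72)
N(J) = -J/15 (N(J) = J*(-1/15) = -J/15)
√(N(g) - 298) = √(-1/15*72 - 298) = √(-24/5 - 298) = √(-1514/5) = I*√7570/5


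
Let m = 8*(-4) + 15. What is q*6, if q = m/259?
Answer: -102/259 ≈ -0.39382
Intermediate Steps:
m = -17 (m = -32 + 15 = -17)
q = -17/259 ≈ -0.065637
q*6 = -17/259*6 = -102/259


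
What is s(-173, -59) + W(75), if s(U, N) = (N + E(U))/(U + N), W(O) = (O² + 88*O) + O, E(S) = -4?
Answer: 2853663/232 ≈ 12300.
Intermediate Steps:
W(O) = O² + 89*O
s(U, N) = (-4 + N)/(N + U) (s(U, N) = (N - 4)/(U + N) = (-4 + N)/(N + U))
s(-173, -59) + W(75) = (-4 - 59)/(-59 - 173) + 75*(89 + 75) = -63/(-232) + 75*164 = -1/232*(-63) + 12300 = 63/232 + 12300 = 2853663/232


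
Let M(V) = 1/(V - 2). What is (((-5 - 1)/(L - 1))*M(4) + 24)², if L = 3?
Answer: 2025/4 ≈ 506.25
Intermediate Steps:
M(V) = 1/(-2 + V)
(((-5 - 1)/(L - 1))*M(4) + 24)² = (((-5 - 1)/(3 - 1))/(-2 + 4) + 24)² = (-6/2/2 + 24)² = (-6*½*(½) + 24)² = (-3*½ + 24)² = (-3/2 + 24)² = (45/2)² = 2025/4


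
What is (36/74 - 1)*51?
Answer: -969/37 ≈ -26.189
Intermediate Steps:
(36/74 - 1)*51 = (36*(1/74) - 1)*51 = (18/37 - 1)*51 = -19/37*51 = -969/37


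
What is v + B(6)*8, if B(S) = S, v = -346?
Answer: -298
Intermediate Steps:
v + B(6)*8 = -346 + 6*8 = -346 + 48 = -298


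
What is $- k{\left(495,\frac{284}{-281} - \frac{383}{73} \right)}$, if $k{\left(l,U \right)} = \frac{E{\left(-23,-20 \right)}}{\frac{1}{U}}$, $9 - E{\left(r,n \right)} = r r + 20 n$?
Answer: $- \frac{15402600}{20513} \approx -750.87$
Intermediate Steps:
$E{\left(r,n \right)} = 9 - r^{2} - 20 n$ ($E{\left(r,n \right)} = 9 - \left(r r + 20 n\right) = 9 - \left(r^{2} + 20 n\right) = 9 - r^{2} - 20 n$)
$k{\left(l,U \right)} = - 120 U$ ($k{\left(l,U \right)} = \frac{9 - \left(-23\right)^{2} - -400}{\frac{1}{U}} = \left(9 - 529 + 400\right) U = - 120 U$)
$- k{\left(495,\frac{284}{-281} - \frac{383}{73} \right)} = - \left(-120\right) \left(\frac{284}{-281} - \frac{383}{73}\right) = - \left(-120\right) \left(284 \left(- \frac{1}{281}\right) - \frac{383}{73}\right) = - \left(-120\right) \left(- \frac{284}{281} - \frac{383}{73}\right) = - \frac{\left(-120\right) \left(-128355\right)}{20513} = \left(-1\right) \frac{15402600}{20513} = - \frac{15402600}{20513}$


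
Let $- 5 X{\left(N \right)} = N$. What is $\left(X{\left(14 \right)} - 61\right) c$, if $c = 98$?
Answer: $- \frac{31262}{5} \approx -6252.4$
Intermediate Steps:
$X{\left(N \right)} = - \frac{N}{5}$
$\left(X{\left(14 \right)} - 61\right) c = \left(\left(- \frac{1}{5}\right) 14 - 61\right) 98 = \left(- \frac{14}{5} - 61\right) 98 = \left(- \frac{319}{5}\right) 98 = - \frac{31262}{5}$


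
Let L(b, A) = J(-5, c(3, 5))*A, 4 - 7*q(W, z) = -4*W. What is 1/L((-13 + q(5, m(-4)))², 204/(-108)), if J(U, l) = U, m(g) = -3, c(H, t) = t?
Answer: 9/85 ≈ 0.10588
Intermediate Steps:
q(W, z) = 4/7 + 4*W/7 (q(W, z) = 4/7 - (-4)*W/7 = 4/7 + 4*W/7)
L(b, A) = -5*A
1/L((-13 + q(5, m(-4)))², 204/(-108)) = 1/(-1020/(-108)) = 1/(-1020*(-1)/108) = 1/(-5*(-17/9)) = 1/(85/9) = 9/85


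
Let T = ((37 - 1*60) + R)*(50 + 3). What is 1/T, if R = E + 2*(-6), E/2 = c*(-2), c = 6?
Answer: -1/3127 ≈ -0.00031980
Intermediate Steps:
E = -24 (E = 2*(6*(-2)) = 2*(-12) = -24)
R = -36 (R = -24 + 2*(-6) = -24 - 12 = -36)
T = -3127 (T = ((37 - 1*60) - 36)*(50 + 3) = ((37 - 60) - 36)*53 = (-23 - 36)*53 = -59*53 = -3127)
1/T = 1/(-3127) = -1/3127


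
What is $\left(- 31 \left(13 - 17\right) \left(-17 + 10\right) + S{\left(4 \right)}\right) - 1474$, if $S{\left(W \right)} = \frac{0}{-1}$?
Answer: $-2342$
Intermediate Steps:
$S{\left(W \right)} = 0$ ($S{\left(W \right)} = 0 \left(-1\right) = 0$)
$\left(- 31 \left(13 - 17\right) \left(-17 + 10\right) + S{\left(4 \right)}\right) - 1474 = \left(- 31 \left(13 - 17\right) \left(-17 + 10\right) + 0\right) - 1474 = \left(- 31 \left(\left(-4\right) \left(-7\right)\right) + 0\right) - 1474 = \left(\left(-31\right) 28 + 0\right) - 1474 = \left(-868 + 0\right) - 1474 = -868 - 1474 = -2342$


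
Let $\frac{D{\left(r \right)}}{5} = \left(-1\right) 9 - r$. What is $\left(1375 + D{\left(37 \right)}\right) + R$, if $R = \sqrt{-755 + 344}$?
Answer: $1145 + i \sqrt{411} \approx 1145.0 + 20.273 i$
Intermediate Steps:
$R = i \sqrt{411}$ ($R = \sqrt{-411} = i \sqrt{411} \approx 20.273 i$)
$D{\left(r \right)} = -45 - 5 r$ ($D{\left(r \right)} = 5 \left(\left(-1\right) 9 - r\right) = 5 \left(-9 - r\right) = -45 - 5 r$)
$\left(1375 + D{\left(37 \right)}\right) + R = \left(1375 - 230\right) + i \sqrt{411} = 1145 + i \sqrt{411}$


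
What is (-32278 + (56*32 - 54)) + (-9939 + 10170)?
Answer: -30309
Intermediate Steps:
(-32278 + (56*32 - 54)) + (-9939 + 10170) = (-32278 + (1792 - 54)) + 231 = (-32278 + 1738) + 231 = -30540 + 231 = -30309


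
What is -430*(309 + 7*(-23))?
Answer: -63640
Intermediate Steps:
-430*(309 + 7*(-23)) = -430*(309 - 161) = -430*148 = -63640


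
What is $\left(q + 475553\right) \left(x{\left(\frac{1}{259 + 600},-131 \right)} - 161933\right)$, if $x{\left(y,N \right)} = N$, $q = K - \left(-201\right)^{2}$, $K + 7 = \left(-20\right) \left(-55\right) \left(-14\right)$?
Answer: $-68025553680$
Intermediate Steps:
$K = -15407$ ($K = -7 + \left(-20\right) \left(-55\right) \left(-14\right) = -7 + 1100 \left(-14\right) = -7 - 15400 = -15407$)
$q = -55808$ ($q = -15407 - \left(-201\right)^{2} = -15407 - 40401 = -55808$)
$\left(q + 475553\right) \left(x{\left(\frac{1}{259 + 600},-131 \right)} - 161933\right) = \left(-55808 + 475553\right) \left(-131 - 161933\right) = 419745 \left(-162064\right) = -68025553680$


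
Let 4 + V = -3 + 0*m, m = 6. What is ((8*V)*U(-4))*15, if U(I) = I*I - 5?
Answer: -9240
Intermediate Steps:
V = -7 (V = -4 + (-3 + 0*6) = -4 + (-3 + 0) = -4 - 3 = -7)
U(I) = -5 + I² (U(I) = I² - 5 = -5 + I²)
((8*V)*U(-4))*15 = ((8*(-7))*(-5 + (-4)²))*15 = -56*(-5 + 16)*15 = -56*11*15 = -616*15 = -9240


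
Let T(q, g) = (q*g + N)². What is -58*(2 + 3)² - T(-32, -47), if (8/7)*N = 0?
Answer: -2263466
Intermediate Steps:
N = 0 (N = (7/8)*0 = 0)
T(q, g) = g²*q² (T(q, g) = (q*g + 0)² = (g*q + 0)² = (g*q)² = g²*q²)
-58*(2 + 3)² - T(-32, -47) = -58*(2 + 3)² - (-47)²*(-32)² = -58*5² - 2209*1024 = -58*25 - 1*2262016 = -1450 - 2262016 = -2263466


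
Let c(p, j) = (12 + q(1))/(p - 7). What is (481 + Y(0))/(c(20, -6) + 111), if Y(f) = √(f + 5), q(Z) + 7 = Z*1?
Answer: 6253/1449 + 13*√5/1449 ≈ 4.3354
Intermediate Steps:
q(Z) = -7 + Z (q(Z) = -7 + Z*1 = -7 + Z)
Y(f) = √(5 + f)
c(p, j) = 6/(-7 + p) (c(p, j) = (12 + (-7 + 1))/(p - 7) = (12 - 6)/(-7 + p) = 6/(-7 + p))
(481 + Y(0))/(c(20, -6) + 111) = (481 + √(5 + 0))/(6/(-7 + 20) + 111) = (481 + √5)/(6/13 + 111) = (481 + √5)/(1449/13) = (481 + √5)*(13/1449) = 6253/1449 + 13*√5/1449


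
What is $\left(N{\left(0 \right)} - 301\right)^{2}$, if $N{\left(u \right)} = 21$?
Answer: $78400$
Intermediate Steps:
$\left(N{\left(0 \right)} - 301\right)^{2} = \left(21 - 301\right)^{2} = \left(-280\right)^{2} = 78400$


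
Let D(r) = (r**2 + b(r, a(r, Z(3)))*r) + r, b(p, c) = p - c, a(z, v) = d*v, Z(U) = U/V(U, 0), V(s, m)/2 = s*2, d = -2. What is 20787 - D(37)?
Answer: 35987/2 ≈ 17994.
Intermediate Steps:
V(s, m) = 4*s (V(s, m) = 2*(s*2) = 2*(2*s) = 4*s)
Z(U) = 1/4 (Z(U) = U/((4*U)) = U*(1/(4*U)) = 1/4)
a(z, v) = -2*v
D(r) = r + r**2 + r*(1/2 + r) (D(r) = (r**2 + (r - (-2)/4)*r) + r = (r**2 + (r - 1*(-1/2))*r) + r = (r**2 + (r + 1/2)*r) + r = (r**2 + (1/2 + r)*r) + r = (r**2 + r*(1/2 + r)) + r = r + r**2 + r*(1/2 + r))
20787 - D(37) = 20787 - 37*(3 + 4*37)/2 = 20787 - 37*(3 + 148)/2 = 20787 - 37*151/2 = 20787 - 1*5587/2 = 20787 - 5587/2 = 35987/2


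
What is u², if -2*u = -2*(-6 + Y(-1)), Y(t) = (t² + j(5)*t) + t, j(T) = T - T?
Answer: 36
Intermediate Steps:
j(T) = 0
Y(t) = t + t² (Y(t) = (t² + 0*t) + t = (t² + 0) + t = t² + t = t + t²)
u = -6 (u = -(-1)*(-6 - (1 - 1)) = -(-1)*(-6 - 1*0) = -(-1)*(-6 + 0) = -(-1)*(-6) = -½*12 = -6)
u² = (-6)² = 36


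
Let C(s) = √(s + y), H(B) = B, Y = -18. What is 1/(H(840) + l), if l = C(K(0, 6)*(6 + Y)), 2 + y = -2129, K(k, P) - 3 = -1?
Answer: 168/141551 - I*√2155/707755 ≈ 0.0011869 - 6.559e-5*I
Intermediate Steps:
K(k, P) = 2 (K(k, P) = 3 - 1 = 2)
y = -2131 (y = -2 - 2129 = -2131)
C(s) = √(-2131 + s) (C(s) = √(s - 2131) = √(-2131 + s))
l = I*√2155 (l = √(-2131 + 2*(6 - 18)) = √(-2131 + 2*(-12)) = √(-2131 - 24) = √(-2155) = I*√2155 ≈ 46.422*I)
1/(H(840) + l) = 1/(840 + I*√2155)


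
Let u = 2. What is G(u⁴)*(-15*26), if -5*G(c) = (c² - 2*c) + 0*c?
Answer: 17472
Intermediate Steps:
G(c) = -c²/5 + 2*c/5 (G(c) = -((c² - 2*c) + 0*c)/5 = -((c² - 2*c) + 0)/5 = -(c² - 2*c)/5 = -c²/5 + 2*c/5)
G(u⁴)*(-15*26) = ((⅕)*2⁴*(2 - 1*2⁴))*(-15*26) = ((⅕)*16*(2 - 1*16))*(-390) = ((⅕)*16*(2 - 16))*(-390) = ((⅕)*16*(-14))*(-390) = -224/5*(-390) = 17472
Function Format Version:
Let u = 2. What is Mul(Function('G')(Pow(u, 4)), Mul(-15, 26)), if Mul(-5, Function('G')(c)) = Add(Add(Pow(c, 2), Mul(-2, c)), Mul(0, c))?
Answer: 17472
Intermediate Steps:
Function('G')(c) = Add(Mul(Rational(-1, 5), Pow(c, 2)), Mul(Rational(2, 5), c)) (Function('G')(c) = Mul(Rational(-1, 5), Add(Add(Pow(c, 2), Mul(-2, c)), Mul(0, c))) = Mul(Rational(-1, 5), Add(Add(Pow(c, 2), Mul(-2, c)), 0)) = Mul(Rational(-1, 5), Add(Pow(c, 2), Mul(-2, c))) = Add(Mul(Rational(-1, 5), Pow(c, 2)), Mul(Rational(2, 5), c)))
Mul(Function('G')(Pow(u, 4)), Mul(-15, 26)) = Mul(Mul(Rational(1, 5), Pow(2, 4), Add(2, Mul(-1, Pow(2, 4)))), Mul(-15, 26)) = Mul(Mul(Rational(1, 5), 16, Add(2, Mul(-1, 16))), -390) = Mul(Mul(Rational(1, 5), 16, Add(2, -16)), -390) = Mul(Mul(Rational(1, 5), 16, -14), -390) = Mul(Rational(-224, 5), -390) = 17472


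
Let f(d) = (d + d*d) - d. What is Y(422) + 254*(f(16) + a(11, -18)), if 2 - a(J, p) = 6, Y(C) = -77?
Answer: 63931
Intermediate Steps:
f(d) = d² (f(d) = (d + d²) - d = d²)
a(J, p) = -4 (a(J, p) = 2 - 1*6 = 2 - 6 = -4)
Y(422) + 254*(f(16) + a(11, -18)) = -77 + 254*(16² - 4) = -77 + 254*(256 - 4) = -77 + 254*252 = -77 + 64008 = 63931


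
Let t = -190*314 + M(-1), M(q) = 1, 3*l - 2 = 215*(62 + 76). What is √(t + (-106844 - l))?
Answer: I*√1587543/3 ≈ 419.99*I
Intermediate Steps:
l = 29672/3 (l = ⅔ + (215*(62 + 76))/3 = ⅔ + (215*138)/3 = ⅔ + (⅓)*29670 = ⅔ + 9890 = 29672/3 ≈ 9890.7)
t = -59659 (t = -190*314 + 1 = -59660 + 1 = -59659)
√(t + (-106844 - l)) = √(-59659 + (-106844 - 1*29672/3)) = √(-59659 + (-106844 - 29672/3)) = √(-59659 - 350204/3) = √(-529181/3) = I*√1587543/3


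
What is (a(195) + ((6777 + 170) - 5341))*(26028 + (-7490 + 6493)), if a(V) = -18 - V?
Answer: 34868183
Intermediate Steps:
(a(195) + ((6777 + 170) - 5341))*(26028 + (-7490 + 6493)) = ((-18 - 1*195) + ((6777 + 170) - 5341))*(26028 + (-7490 + 6493)) = ((-18 - 195) + (6947 - 5341))*(26028 - 997) = (-213 + 1606)*25031 = 1393*25031 = 34868183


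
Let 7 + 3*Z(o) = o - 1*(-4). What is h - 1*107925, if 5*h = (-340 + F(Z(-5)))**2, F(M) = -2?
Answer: -422661/5 ≈ -84532.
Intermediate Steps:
Z(o) = -1 + o/3 (Z(o) = -7/3 + (o - 1*(-4))/3 = -7/3 + (o + 4)/3 = -7/3 + (4 + o)/3 = -7/3 + (4/3 + o/3) = -1 + o/3)
h = 116964/5 (h = (-340 - 2)**2/5 = (1/5)*(-342)**2 = (1/5)*116964 = 116964/5 ≈ 23393.)
h - 1*107925 = 116964/5 - 1*107925 = 116964/5 - 107925 = -422661/5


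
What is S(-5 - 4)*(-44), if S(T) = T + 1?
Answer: 352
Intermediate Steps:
S(T) = 1 + T
S(-5 - 4)*(-44) = (1 + (-5 - 4))*(-44) = (1 - 9)*(-44) = -8*(-44) = 352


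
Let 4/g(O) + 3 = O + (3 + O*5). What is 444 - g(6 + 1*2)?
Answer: 5327/12 ≈ 443.92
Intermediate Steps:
g(O) = 2/(3*O) (g(O) = 4/(-3 + (O + (3 + O*5))) = 4/(-3 + (O + (3 + 5*O))) = 4/(-3 + (3 + 6*O)) = 4/((6*O)) = 4*(1/(6*O)) = 2/(3*O))
444 - g(6 + 1*2) = 444 - 2/(3*(6 + 1*2)) = 444 - 2/(3*(6 + 2)) = 444 - 2/(3*8) = 444 - 1*1/12 = 444 - 1/12 = 5327/12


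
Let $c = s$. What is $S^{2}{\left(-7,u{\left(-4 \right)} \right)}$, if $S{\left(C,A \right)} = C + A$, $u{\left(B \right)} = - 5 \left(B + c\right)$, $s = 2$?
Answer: $9$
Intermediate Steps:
$c = 2$
$u{\left(B \right)} = -10 - 5 B$ ($u{\left(B \right)} = - 5 \left(B + 2\right) = - 5 \left(2 + B\right) = -10 - 5 B$)
$S{\left(C,A \right)} = A + C$
$S^{2}{\left(-7,u{\left(-4 \right)} \right)} = \left(\left(-10 - -20\right) - 7\right)^{2} = \left(\left(-10 + 20\right) - 7\right)^{2} = \left(10 - 7\right)^{2} = 3^{2} = 9$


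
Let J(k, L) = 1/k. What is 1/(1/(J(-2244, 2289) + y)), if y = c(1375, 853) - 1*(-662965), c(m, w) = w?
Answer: 1489607591/2244 ≈ 6.6382e+5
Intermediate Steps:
y = 663818 (y = 853 - 1*(-662965) = 853 + 662965 = 663818)
1/(1/(J(-2244, 2289) + y)) = 1/(1/(1/(-2244) + 663818)) = 1/(1/(-1/2244 + 663818)) = 1/(1/(1489607591/2244)) = 1/(2244/1489607591) = 1489607591/2244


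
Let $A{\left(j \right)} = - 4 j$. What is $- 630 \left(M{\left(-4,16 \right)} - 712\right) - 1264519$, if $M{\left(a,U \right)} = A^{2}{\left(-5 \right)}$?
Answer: $-1067959$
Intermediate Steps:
$M{\left(a,U \right)} = 400$ ($M{\left(a,U \right)} = \left(\left(-4\right) \left(-5\right)\right)^{2} = 20^{2} = 400$)
$- 630 \left(M{\left(-4,16 \right)} - 712\right) - 1264519 = - 630 \left(400 - 712\right) - 1264519 = \left(-630\right) \left(-312\right) - 1264519 = 196560 - 1264519 = -1067959$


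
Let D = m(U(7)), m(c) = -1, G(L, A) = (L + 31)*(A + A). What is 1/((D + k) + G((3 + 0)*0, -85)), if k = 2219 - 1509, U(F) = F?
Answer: -1/4561 ≈ -0.00021925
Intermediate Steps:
G(L, A) = 2*A*(31 + L) (G(L, A) = (31 + L)*(2*A) = 2*A*(31 + L))
D = -1
k = 710
1/((D + k) + G((3 + 0)*0, -85)) = 1/((-1 + 710) + 2*(-85)*(31 + (3 + 0)*0)) = 1/(709 + 2*(-85)*(31 + 3*0)) = 1/(709 + 2*(-85)*(31 + 0)) = 1/(709 + 2*(-85)*31) = 1/(709 - 5270) = 1/(-4561) = -1/4561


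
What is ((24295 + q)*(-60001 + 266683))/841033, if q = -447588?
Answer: -87487043826/841033 ≈ -1.0402e+5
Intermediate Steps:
((24295 + q)*(-60001 + 266683))/841033 = ((24295 - 447588)*(-60001 + 266683))/841033 = -423293*206682*(1/841033) = -87487043826*1/841033 = -87487043826/841033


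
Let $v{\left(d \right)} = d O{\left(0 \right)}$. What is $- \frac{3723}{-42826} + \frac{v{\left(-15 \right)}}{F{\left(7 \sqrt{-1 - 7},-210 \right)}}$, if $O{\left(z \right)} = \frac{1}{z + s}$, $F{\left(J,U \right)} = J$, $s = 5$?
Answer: $\frac{3723}{42826} + \frac{3 i \sqrt{2}}{28} \approx 0.086933 + 0.15152 i$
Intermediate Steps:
$O{\left(z \right)} = \frac{1}{5 + z}$ ($O{\left(z \right)} = \frac{1}{z + 5} = \frac{1}{5 + z}$)
$v{\left(d \right)} = \frac{d}{5}$ ($v{\left(d \right)} = \frac{d}{5 + 0} = \frac{d}{5}$)
$- \frac{3723}{-42826} + \frac{v{\left(-15 \right)}}{F{\left(7 \sqrt{-1 - 7},-210 \right)}} = - \frac{3723}{-42826} + \frac{\frac{1}{5} \left(-15\right)}{7 \sqrt{-1 - 7}} = \left(-3723\right) \left(- \frac{1}{42826}\right) - \frac{3}{7 \sqrt{-8}} = \frac{3723}{42826} - \frac{3}{7 \cdot 2 i \sqrt{2}} = \frac{3723}{42826} - \frac{3}{14 i \sqrt{2}} = \frac{3723}{42826} - 3 \left(- \frac{i \sqrt{2}}{28}\right) = \frac{3723}{42826} + \frac{3 i \sqrt{2}}{28}$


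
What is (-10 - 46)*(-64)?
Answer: 3584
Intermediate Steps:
(-10 - 46)*(-64) = -56*(-64) = 3584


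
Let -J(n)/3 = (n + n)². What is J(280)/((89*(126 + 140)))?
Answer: -67200/1691 ≈ -39.740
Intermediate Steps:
J(n) = -12*n² (J(n) = -3*(n + n)² = -3*4*n² = -12*n²)
J(280)/((89*(126 + 140))) = (-12*280²)/((89*(126 + 140))) = (-12*78400)/((89*266)) = -940800/23674 = -940800*1/23674 = -67200/1691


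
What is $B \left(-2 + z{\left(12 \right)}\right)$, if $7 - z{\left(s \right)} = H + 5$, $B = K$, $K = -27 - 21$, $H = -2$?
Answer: $-96$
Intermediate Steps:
$K = -48$ ($K = -27 - 21 = -48$)
$B = -48$
$z{\left(s \right)} = 4$ ($z{\left(s \right)} = 7 - \left(-2 + 5\right) = 7 - 3 = 4$)
$B \left(-2 + z{\left(12 \right)}\right) = - 48 \left(-2 + 4\right) = \left(-48\right) 2 = -96$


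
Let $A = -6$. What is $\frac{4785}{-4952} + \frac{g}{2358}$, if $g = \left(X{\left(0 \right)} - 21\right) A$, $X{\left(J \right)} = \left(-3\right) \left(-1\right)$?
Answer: $- \frac{597123}{648712} \approx -0.92048$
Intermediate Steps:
$X{\left(J \right)} = 3$
$g = 108$ ($g = \left(3 - 21\right) \left(-6\right) = \left(-18\right) \left(-6\right) = 108$)
$\frac{4785}{-4952} + \frac{g}{2358} = \frac{4785}{-4952} + \frac{108}{2358} = 4785 \left(- \frac{1}{4952}\right) + 108 \cdot \frac{1}{2358} = - \frac{4785}{4952} + \frac{6}{131} = - \frac{597123}{648712}$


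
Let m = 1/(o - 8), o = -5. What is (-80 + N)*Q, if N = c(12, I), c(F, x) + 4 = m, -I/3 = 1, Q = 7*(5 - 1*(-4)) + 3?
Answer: -72138/13 ≈ -5549.1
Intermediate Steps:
Q = 66 (Q = 7*(5 + 4) + 3 = 7*9 + 3 = 63 + 3 = 66)
I = -3 (I = -3*1 = -3)
m = -1/13 (m = 1/(-5 - 8) = 1/(-13) = -1/13 ≈ -0.076923)
c(F, x) = -53/13 (c(F, x) = -4 - 1/13 = -53/13)
N = -53/13 ≈ -4.0769
(-80 + N)*Q = (-80 - 53/13)*66 = -1093/13*66 = -72138/13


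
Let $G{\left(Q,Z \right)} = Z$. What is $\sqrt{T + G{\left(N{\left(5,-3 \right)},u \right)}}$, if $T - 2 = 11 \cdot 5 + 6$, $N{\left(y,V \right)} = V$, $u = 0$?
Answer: $3 \sqrt{7} \approx 7.9373$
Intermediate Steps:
$T = 63$ ($T = 2 + \left(11 \cdot 5 + 6\right) = 2 + \left(55 + 6\right) = 2 + 61 = 63$)
$\sqrt{T + G{\left(N{\left(5,-3 \right)},u \right)}} = \sqrt{63 + 0} = \sqrt{63} = 3 \sqrt{7}$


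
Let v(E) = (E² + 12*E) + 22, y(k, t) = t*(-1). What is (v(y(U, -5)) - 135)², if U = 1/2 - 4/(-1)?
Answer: 784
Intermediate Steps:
U = 9/2 (U = 1*(½) - 4*(-1) = ½ + 4 = 9/2 ≈ 4.5000)
y(k, t) = -t
v(E) = 22 + E² + 12*E
(v(y(U, -5)) - 135)² = ((22 + (-1*(-5))² + 12*(-1*(-5))) - 135)² = ((22 + 5² + 12*5) - 135)² = ((22 + 25 + 60) - 135)² = (107 - 135)² = (-28)² = 784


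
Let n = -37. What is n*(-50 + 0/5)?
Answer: 1850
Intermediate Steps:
n*(-50 + 0/5) = -37*(-50 + 0/5) = -37*(-50 + 0*(⅕)) = -37*(-50 + 0) = -37*(-50) = 1850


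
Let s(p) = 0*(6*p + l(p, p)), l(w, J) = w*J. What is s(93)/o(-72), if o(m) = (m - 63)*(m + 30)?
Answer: 0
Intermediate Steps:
l(w, J) = J*w
s(p) = 0 (s(p) = 0*(6*p + p*p) = 0*(6*p + p²) = 0*(p² + 6*p) = 0)
o(m) = (-63 + m)*(30 + m)
s(93)/o(-72) = 0/(-1890 + (-72)² - 33*(-72)) = 0/(-1890 + 5184 + 2376) = 0/5670 = 0*(1/5670) = 0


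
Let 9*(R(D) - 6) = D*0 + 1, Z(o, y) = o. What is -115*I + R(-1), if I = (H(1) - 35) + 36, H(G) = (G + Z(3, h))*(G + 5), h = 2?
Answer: -25820/9 ≈ -2868.9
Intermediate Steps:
R(D) = 55/9 (R(D) = 6 + (D*0 + 1)/9 = 6 + (0 + 1)/9 = 6 + (⅑)*1 = 6 + ⅑ = 55/9)
H(G) = (3 + G)*(5 + G) (H(G) = (G + 3)*(G + 5) = (3 + G)*(5 + G))
I = 25 (I = ((15 + 1² + 8*1) - 35) + 36 = ((15 + 1 + 8) - 35) + 36 = (24 - 35) + 36 = -11 + 36 = 25)
-115*I + R(-1) = -115*25 + 55/9 = -2875 + 55/9 = -25820/9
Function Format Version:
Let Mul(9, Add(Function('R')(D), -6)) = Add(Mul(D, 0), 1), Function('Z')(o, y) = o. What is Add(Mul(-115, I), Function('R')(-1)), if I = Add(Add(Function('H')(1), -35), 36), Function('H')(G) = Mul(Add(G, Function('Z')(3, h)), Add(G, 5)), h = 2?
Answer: Rational(-25820, 9) ≈ -2868.9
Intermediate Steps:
Function('R')(D) = Rational(55, 9) (Function('R')(D) = Add(6, Mul(Rational(1, 9), Add(Mul(D, 0), 1))) = Add(6, Mul(Rational(1, 9), Add(0, 1))) = Add(6, Mul(Rational(1, 9), 1)) = Add(6, Rational(1, 9)) = Rational(55, 9))
Function('H')(G) = Mul(Add(3, G), Add(5, G)) (Function('H')(G) = Mul(Add(G, 3), Add(G, 5)) = Mul(Add(3, G), Add(5, G)))
I = 25 (I = Add(Add(Add(15, Pow(1, 2), Mul(8, 1)), -35), 36) = Add(Add(Add(15, 1, 8), -35), 36) = Add(Add(24, -35), 36) = Add(-11, 36) = 25)
Add(Mul(-115, I), Function('R')(-1)) = Add(Mul(-115, 25), Rational(55, 9)) = Add(-2875, Rational(55, 9)) = Rational(-25820, 9)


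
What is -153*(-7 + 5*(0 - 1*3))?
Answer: 3366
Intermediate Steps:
-153*(-7 + 5*(0 - 1*3)) = -153*(-7 + 5*(0 - 3)) = -153*(-7 + 5*(-3)) = -153*(-7 - 15) = -153*(-22) = 3366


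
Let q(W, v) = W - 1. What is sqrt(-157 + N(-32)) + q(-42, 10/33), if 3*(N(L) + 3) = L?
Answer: -43 + 16*I*sqrt(6)/3 ≈ -43.0 + 13.064*I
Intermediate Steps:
N(L) = -3 + L/3
q(W, v) = -1 + W
sqrt(-157 + N(-32)) + q(-42, 10/33) = sqrt(-157 + (-3 + (1/3)*(-32))) + (-1 - 42) = sqrt(-157 + (-3 - 32/3)) - 43 = sqrt(-157 - 41/3) - 43 = sqrt(-512/3) - 43 = 16*I*sqrt(6)/3 - 43 = -43 + 16*I*sqrt(6)/3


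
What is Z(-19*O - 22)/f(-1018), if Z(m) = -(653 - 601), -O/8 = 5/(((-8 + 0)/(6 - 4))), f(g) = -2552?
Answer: 13/638 ≈ 0.020376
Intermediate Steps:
O = 10 (O = -40/((-8 + 0)/(6 - 4)) = -40/((-8/2)) = -40/((-8*½)) = -40/(-4) = -40*(-1)/4 = -8*(-5/4) = 10)
Z(m) = -52 (Z(m) = -1*52 = -52)
Z(-19*O - 22)/f(-1018) = -52/(-2552) = -52*(-1/2552) = 13/638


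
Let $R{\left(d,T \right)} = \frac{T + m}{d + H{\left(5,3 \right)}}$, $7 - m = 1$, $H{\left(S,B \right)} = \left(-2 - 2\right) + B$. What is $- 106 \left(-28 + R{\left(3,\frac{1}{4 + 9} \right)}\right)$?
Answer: $\frac{34397}{13} \approx 2645.9$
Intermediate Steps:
$H{\left(S,B \right)} = -4 + B$
$m = 6$ ($m = 7 - 1 = 6$)
$R{\left(d,T \right)} = \frac{6 + T}{-1 + d}$ ($R{\left(d,T \right)} = \frac{T + 6}{d + \left(-4 + 3\right)} = \frac{6 + T}{d - 1} = \frac{6 + T}{-1 + d}$)
$- 106 \left(-28 + R{\left(3,\frac{1}{4 + 9} \right)}\right) = - 106 \left(-28 + \frac{6 + \frac{1}{4 + 9}}{-1 + 3}\right) = - 106 \left(-28 + \frac{6 + \frac{1}{13}}{2}\right) = - 106 \left(-28 + \frac{1}{2} \cdot \frac{79}{13}\right) = - 106 \left(-28 + \frac{79}{26}\right) = \left(-106\right) \left(- \frac{649}{26}\right) = \frac{34397}{13}$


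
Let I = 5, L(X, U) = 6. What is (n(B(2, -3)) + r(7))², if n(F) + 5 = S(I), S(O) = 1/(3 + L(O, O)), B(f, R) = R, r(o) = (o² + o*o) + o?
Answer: 811801/81 ≈ 10022.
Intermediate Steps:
r(o) = o + 2*o² (r(o) = (o² + o²) + o = 2*o² + o = o + 2*o²)
S(O) = ⅑ (S(O) = 1/(3 + 6) = 1/9 = ⅑)
n(F) = -44/9 (n(F) = -5 + ⅑ = -44/9)
(n(B(2, -3)) + r(7))² = (-44/9 + 7*(1 + 2*7))² = (-44/9 + 7*(1 + 14))² = (-44/9 + 7*15)² = (-44/9 + 105)² = (901/9)² = 811801/81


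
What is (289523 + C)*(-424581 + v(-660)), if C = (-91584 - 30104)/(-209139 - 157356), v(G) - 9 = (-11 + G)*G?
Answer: 12204520214736/2305 ≈ 5.2948e+9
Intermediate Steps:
v(G) = 9 + G*(-11 + G) (v(G) = 9 + (-11 + G)*G = 9 + G*(-11 + G))
C = 2296/6915 (C = -121688/(-366495) = -121688*(-1/366495) = 2296/6915 ≈ 0.33203)
(289523 + C)*(-424581 + v(-660)) = (289523 + 2296/6915)*(-424581 + (9 + (-660)² - 11*(-660))) = 2002053841*(-424581 + (9 + 435600 + 7260))/6915 = 2002053841*(-424581 + 442869)/6915 = (2002053841/6915)*18288 = 12204520214736/2305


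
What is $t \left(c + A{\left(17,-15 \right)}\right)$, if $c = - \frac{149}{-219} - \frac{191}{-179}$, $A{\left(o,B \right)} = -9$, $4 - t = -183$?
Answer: $- \frac{53165783}{39201} \approx -1356.2$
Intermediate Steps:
$t = 187$ ($t = 4 - -183 = 4 + 183 = 187$)
$c = \frac{68500}{39201}$ ($c = \left(-149\right) \left(- \frac{1}{219}\right) - - \frac{191}{179} = \frac{149}{219} + \frac{191}{179} = \frac{68500}{39201} \approx 1.7474$)
$t \left(c + A{\left(17,-15 \right)}\right) = 187 \left(\frac{68500}{39201} - 9\right) = 187 \left(- \frac{284309}{39201}\right) = - \frac{53165783}{39201}$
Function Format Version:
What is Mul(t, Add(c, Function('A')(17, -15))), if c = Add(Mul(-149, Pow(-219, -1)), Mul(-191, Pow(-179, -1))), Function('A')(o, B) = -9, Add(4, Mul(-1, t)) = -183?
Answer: Rational(-53165783, 39201) ≈ -1356.2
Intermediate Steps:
t = 187 (t = Add(4, Mul(-1, -183)) = Add(4, 183) = 187)
c = Rational(68500, 39201) (c = Add(Mul(-149, Rational(-1, 219)), Mul(-191, Rational(-1, 179))) = Add(Rational(149, 219), Rational(191, 179)) = Rational(68500, 39201) ≈ 1.7474)
Mul(t, Add(c, Function('A')(17, -15))) = Mul(187, Add(Rational(68500, 39201), -9)) = Mul(187, Rational(-284309, 39201)) = Rational(-53165783, 39201)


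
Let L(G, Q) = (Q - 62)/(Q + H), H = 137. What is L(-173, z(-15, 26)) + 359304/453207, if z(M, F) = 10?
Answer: 9750308/22207143 ≈ 0.43906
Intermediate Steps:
L(G, Q) = (-62 + Q)/(137 + Q) (L(G, Q) = (Q - 62)/(Q + 137) = (-62 + Q)/(137 + Q))
L(-173, z(-15, 26)) + 359304/453207 = (-62 + 10)/(137 + 10) + 359304/453207 = -52/147 + 359304*(1/453207) = (1/147)*(-52) + 119768/151069 = -52/147 + 119768/151069 = 9750308/22207143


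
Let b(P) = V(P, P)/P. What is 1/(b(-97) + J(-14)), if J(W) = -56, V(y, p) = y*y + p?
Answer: -1/152 ≈ -0.0065789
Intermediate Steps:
V(y, p) = p + y² (V(y, p) = y² + p = p + y²)
b(P) = (P + P²)/P
1/(b(-97) + J(-14)) = 1/((1 - 97) - 56) = 1/(-96 - 56) = 1/(-152) = -1/152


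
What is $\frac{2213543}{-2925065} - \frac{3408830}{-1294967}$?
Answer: $\frac{7104584185869}{3787862647855} \approx 1.8756$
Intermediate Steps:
$\frac{2213543}{-2925065} - \frac{3408830}{-1294967} = 2213543 \left(- \frac{1}{2925065}\right) - - \frac{3408830}{1294967} = - \frac{2213543}{2925065} + \frac{3408830}{1294967} = \frac{7104584185869}{3787862647855}$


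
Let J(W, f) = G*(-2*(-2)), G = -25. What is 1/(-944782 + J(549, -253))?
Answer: -1/944882 ≈ -1.0583e-6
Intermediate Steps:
J(W, f) = -100 (J(W, f) = -(-50)*(-2) = -25*4 = -100)
1/(-944782 + J(549, -253)) = 1/(-944782 - 100) = 1/(-944882) = -1/944882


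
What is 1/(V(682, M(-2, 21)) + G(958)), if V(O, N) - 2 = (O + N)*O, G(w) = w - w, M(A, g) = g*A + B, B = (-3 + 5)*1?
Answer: 1/437846 ≈ 2.2839e-6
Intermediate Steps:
B = 2 (B = 2*1 = 2)
M(A, g) = 2 + A*g (M(A, g) = g*A + 2 = A*g + 2 = 2 + A*g)
G(w) = 0
V(O, N) = 2 + O*(N + O) (V(O, N) = 2 + (O + N)*O = 2 + (N + O)*O = 2 + O*(N + O))
1/(V(682, M(-2, 21)) + G(958)) = 1/((2 + 682² + (2 - 2*21)*682) + 0) = 1/((2 + 465124 + (2 - 42)*682) + 0) = 1/((2 + 465124 - 40*682) + 0) = 1/((2 + 465124 - 27280) + 0) = 1/(437846 + 0) = 1/437846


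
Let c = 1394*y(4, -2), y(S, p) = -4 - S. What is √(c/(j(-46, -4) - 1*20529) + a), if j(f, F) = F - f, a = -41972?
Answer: 2*I*√4404035136561/20487 ≈ 204.87*I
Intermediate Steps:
c = -11152 (c = 1394*(-4 - 1*4) = 1394*(-4 - 4) = 1394*(-8) = -11152)
√(c/(j(-46, -4) - 1*20529) + a) = √(-11152/((-4 - 1*(-46)) - 1*20529) - 41972) = √(-11152/((-4 + 46) - 20529) - 41972) = √(-11152/(42 - 20529) - 41972) = √(-11152/(-20487) - 41972) = √(-11152*(-1/20487) - 41972) = √(11152/20487 - 41972) = √(-859869212/20487) = 2*I*√4404035136561/20487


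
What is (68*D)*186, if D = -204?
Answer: -2580192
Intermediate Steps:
(68*D)*186 = (68*(-204))*186 = -13872*186 = -2580192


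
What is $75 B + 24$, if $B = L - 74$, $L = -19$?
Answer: $-6951$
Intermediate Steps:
$B = -93$ ($B = -19 - 74 = -93$)
$75 B + 24 = 75 \left(-93\right) + 24 = -6975 + 24 = -6951$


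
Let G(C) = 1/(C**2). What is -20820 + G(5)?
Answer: -520499/25 ≈ -20820.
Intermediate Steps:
G(C) = C**(-2)
-20820 + G(5) = -20820 + 5**(-2) = -20820 + 1/25 = -520499/25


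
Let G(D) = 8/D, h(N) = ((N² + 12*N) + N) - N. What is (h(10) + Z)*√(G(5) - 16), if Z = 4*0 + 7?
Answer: 1362*I*√10/5 ≈ 861.4*I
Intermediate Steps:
h(N) = N² + 12*N (h(N) = (N² + 13*N) - N = N² + 12*N)
Z = 7 (Z = 0 + 7 = 7)
(h(10) + Z)*√(G(5) - 16) = (10*(12 + 10) + 7)*√(8/5 - 16) = (10*22 + 7)*√(8*(⅕) - 16) = (220 + 7)*√(8/5 - 16) = 227*√(-72/5) = 227*(6*I*√10/5) = 1362*I*√10/5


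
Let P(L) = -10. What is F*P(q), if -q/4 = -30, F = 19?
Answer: -190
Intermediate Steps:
q = 120 (q = -4*(-30) = 120)
F*P(q) = 19*(-10) = -190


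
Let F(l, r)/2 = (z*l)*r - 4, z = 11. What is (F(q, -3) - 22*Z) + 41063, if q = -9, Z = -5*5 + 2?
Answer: 42155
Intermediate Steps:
Z = -23 (Z = -25 + 2 = -23)
F(l, r) = -8 + 22*l*r (F(l, r) = 2*((11*l)*r - 4) = 2*(11*l*r - 4) = 2*(-4 + 11*l*r) = -8 + 22*l*r)
(F(q, -3) - 22*Z) + 41063 = ((-8 + 22*(-9)*(-3)) - 22*(-23)) + 41063 = ((-8 + 594) + 506) + 41063 = (586 + 506) + 41063 = 1092 + 41063 = 42155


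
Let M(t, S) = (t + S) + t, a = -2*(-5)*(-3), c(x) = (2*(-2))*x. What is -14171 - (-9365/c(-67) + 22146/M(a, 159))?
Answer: -126997655/8844 ≈ -14360.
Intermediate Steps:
c(x) = -4*x
a = -30 (a = 10*(-3) = -30)
M(t, S) = S + 2*t (M(t, S) = (S + t) + t = S + 2*t)
-14171 - (-9365/c(-67) + 22146/M(a, 159)) = -14171 - (-9365/((-4*(-67))) + 22146/(159 + 2*(-30))) = -14171 - (-9365/268 + 22146/(159 - 60)) = -14171 - (-9365*1/268 + 22146/99) = -14171 - (-9365/268 + 22146*(1/99)) = -14171 - (-9365/268 + 7382/33) = -14171 - 1*1669331/8844 = -14171 - 1669331/8844 = -126997655/8844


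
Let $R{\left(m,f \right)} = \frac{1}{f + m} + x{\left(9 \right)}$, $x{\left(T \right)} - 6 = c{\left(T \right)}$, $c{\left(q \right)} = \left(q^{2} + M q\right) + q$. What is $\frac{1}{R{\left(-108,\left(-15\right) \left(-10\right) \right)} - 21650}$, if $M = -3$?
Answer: $- \frac{42}{906401} \approx -4.6337 \cdot 10^{-5}$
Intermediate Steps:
$c{\left(q \right)} = q^{2} - 2 q$ ($c{\left(q \right)} = \left(q^{2} - 3 q\right) + q = q^{2} - 2 q$)
$x{\left(T \right)} = 6 + T \left(-2 + T\right)$
$R{\left(m,f \right)} = 69 + \frac{1}{f + m}$ ($R{\left(m,f \right)} = \frac{1}{f + m} + \left(6 + 9 \left(-2 + 9\right)\right) = \frac{1}{f + m} + \left(6 + 9 \cdot 7\right) = \frac{1}{f + m} + \left(6 + 63\right) = \frac{1}{f + m} + 69 = 69 + \frac{1}{f + m}$)
$\frac{1}{R{\left(-108,\left(-15\right) \left(-10\right) \right)} - 21650} = \frac{1}{\frac{1 + 69 \left(\left(-15\right) \left(-10\right)\right) + 69 \left(-108\right)}{\left(-15\right) \left(-10\right) - 108} - 21650} = \frac{1}{\frac{1 + 69 \cdot 150 - 7452}{150 - 108} - 21650} = \frac{1}{\frac{1 + 10350 - 7452}{42} - 21650} = \frac{1}{\frac{1}{42} \cdot 2899 - 21650} = \frac{1}{\frac{2899}{42} - 21650} = \frac{1}{- \frac{906401}{42}} = - \frac{42}{906401}$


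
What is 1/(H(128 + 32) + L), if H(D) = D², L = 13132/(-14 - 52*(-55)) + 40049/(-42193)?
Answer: 60040639/1537260407911 ≈ 3.9057e-5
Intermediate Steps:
L = 220049511/60040639 (L = 13132/(-14 + 2860) + 40049*(-1/42193) = 13132/2846 - 40049/42193 = 13132*(1/2846) - 40049/42193 = 6566/1423 - 40049/42193 = 220049511/60040639 ≈ 3.6650)
1/(H(128 + 32) + L) = 1/((128 + 32)² + 220049511/60040639) = 1/(160² + 220049511/60040639) = 1/(25600 + 220049511/60040639) = 1/(1537260407911/60040639) = 60040639/1537260407911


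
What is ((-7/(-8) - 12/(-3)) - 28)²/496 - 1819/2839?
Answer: 2318967/5301248 ≈ 0.43744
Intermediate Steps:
((-7/(-8) - 12/(-3)) - 28)²/496 - 1819/2839 = ((-7*(-⅛) - 12*(-⅓)) - 28)²*(1/496) - 1819*1/2839 = ((7/8 + 4) - 28)²*(1/496) - 107/167 = (39/8 - 28)²*(1/496) - 107/167 = (-185/8)²*(1/496) - 107/167 = (34225/64)*(1/496) - 107/167 = 34225/31744 - 107/167 = 2318967/5301248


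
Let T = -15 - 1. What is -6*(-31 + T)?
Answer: 282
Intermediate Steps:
T = -16
-6*(-31 + T) = -6*(-31 - 16) = -6*(-47) = 282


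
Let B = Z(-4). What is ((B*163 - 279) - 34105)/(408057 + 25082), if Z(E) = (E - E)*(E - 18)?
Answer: -4912/61877 ≈ -0.079383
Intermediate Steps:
Z(E) = 0 (Z(E) = 0*(-18 + E) = 0)
B = 0
((B*163 - 279) - 34105)/(408057 + 25082) = ((0*163 - 279) - 34105)/(408057 + 25082) = ((0 - 279) - 34105)/433139 = (-279 - 34105)*(1/433139) = -34384*1/433139 = -4912/61877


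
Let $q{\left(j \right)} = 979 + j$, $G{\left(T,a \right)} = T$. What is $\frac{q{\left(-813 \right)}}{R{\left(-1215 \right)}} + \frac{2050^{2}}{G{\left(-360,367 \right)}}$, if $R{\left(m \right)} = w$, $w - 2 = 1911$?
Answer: $- \frac{401966137}{34434} \approx -11674.0$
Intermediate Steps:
$w = 1913$ ($w = 2 + 1911 = 1913$)
$R{\left(m \right)} = 1913$
$\frac{q{\left(-813 \right)}}{R{\left(-1215 \right)}} + \frac{2050^{2}}{G{\left(-360,367 \right)}} = \frac{979 - 813}{1913} + \frac{2050^{2}}{-360} = 166 \cdot \frac{1}{1913} + 4202500 \left(- \frac{1}{360}\right) = \frac{166}{1913} - \frac{210125}{18} = - \frac{401966137}{34434}$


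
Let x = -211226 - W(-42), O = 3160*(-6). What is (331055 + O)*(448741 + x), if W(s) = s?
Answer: 74140351915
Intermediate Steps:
O = -18960
x = -211184 (x = -211226 - 1*(-42) = -211226 + 42 = -211184)
(331055 + O)*(448741 + x) = (331055 - 18960)*(448741 - 211184) = 312095*237557 = 74140351915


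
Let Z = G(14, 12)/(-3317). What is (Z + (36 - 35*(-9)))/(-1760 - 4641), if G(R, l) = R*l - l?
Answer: -1164111/21232117 ≈ -0.054828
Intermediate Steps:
G(R, l) = -l + R*l
Z = -156/3317 (Z = (12*(-1 + 14))/(-3317) = (12*13)*(-1/3317) = 156*(-1/3317) = -156/3317 ≈ -0.047030)
(Z + (36 - 35*(-9)))/(-1760 - 4641) = (-156/3317 + (36 - 35*(-9)))/(-1760 - 4641) = (-156/3317 + (36 + 315))/(-6401) = (-156/3317 + 351)*(-1/6401) = (1164111/3317)*(-1/6401) = -1164111/21232117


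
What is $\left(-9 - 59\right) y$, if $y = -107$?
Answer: $7276$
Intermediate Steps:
$\left(-9 - 59\right) y = \left(-9 - 59\right) \left(-107\right) = \left(-68\right) \left(-107\right) = 7276$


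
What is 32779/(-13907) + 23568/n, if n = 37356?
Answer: -74727679/43292491 ≈ -1.7261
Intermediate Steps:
32779/(-13907) + 23568/n = 32779/(-13907) + 23568/37356 = 32779*(-1/13907) + 23568*(1/37356) = -32779/13907 + 1964/3113 = -74727679/43292491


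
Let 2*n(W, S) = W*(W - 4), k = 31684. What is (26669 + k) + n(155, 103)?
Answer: 140111/2 ≈ 70056.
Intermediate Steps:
n(W, S) = W*(-4 + W)/2 (n(W, S) = (W*(W - 4))/2 = (W*(-4 + W))/2 = W*(-4 + W)/2)
(26669 + k) + n(155, 103) = (26669 + 31684) + (½)*155*(-4 + 155) = 58353 + (½)*155*151 = 58353 + 23405/2 = 140111/2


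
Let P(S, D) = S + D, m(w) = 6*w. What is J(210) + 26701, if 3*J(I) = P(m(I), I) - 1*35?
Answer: 81538/3 ≈ 27179.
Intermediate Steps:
P(S, D) = D + S
J(I) = -35/3 + 7*I/3 (J(I) = ((I + 6*I) - 1*35)/3 = (7*I - 35)/3 = (-35 + 7*I)/3 = -35/3 + 7*I/3)
J(210) + 26701 = (-35/3 + (7/3)*210) + 26701 = (-35/3 + 490) + 26701 = 1435/3 + 26701 = 81538/3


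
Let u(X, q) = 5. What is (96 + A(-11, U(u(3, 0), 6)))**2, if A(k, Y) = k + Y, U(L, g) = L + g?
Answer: 9216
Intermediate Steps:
A(k, Y) = Y + k
(96 + A(-11, U(u(3, 0), 6)))**2 = (96 + ((5 + 6) - 11))**2 = (96 + (11 - 11))**2 = (96 + 0)**2 = 96**2 = 9216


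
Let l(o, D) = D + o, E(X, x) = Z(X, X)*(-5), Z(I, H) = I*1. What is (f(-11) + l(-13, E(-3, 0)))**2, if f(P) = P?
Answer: 81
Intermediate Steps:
Z(I, H) = I
E(X, x) = -5*X (E(X, x) = X*(-5) = -5*X)
(f(-11) + l(-13, E(-3, 0)))**2 = (-11 + (-5*(-3) - 13))**2 = (-11 + (15 - 13))**2 = (-11 + 2)**2 = (-9)**2 = 81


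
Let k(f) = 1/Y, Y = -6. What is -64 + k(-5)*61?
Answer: -445/6 ≈ -74.167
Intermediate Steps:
k(f) = -⅙ (k(f) = 1/(-6) = -⅙)
-64 + k(-5)*61 = -64 - ⅙*61 = -64 - 61/6 = -445/6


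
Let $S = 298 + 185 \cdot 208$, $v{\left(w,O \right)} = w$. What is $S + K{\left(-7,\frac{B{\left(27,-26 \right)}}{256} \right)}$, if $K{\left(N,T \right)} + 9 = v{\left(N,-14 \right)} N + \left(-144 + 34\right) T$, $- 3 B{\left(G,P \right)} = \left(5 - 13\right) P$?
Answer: $\frac{932347}{24} \approx 38848.0$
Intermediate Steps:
$S = 38778$ ($S = 298 + 38480 = 38778$)
$B{\left(G,P \right)} = \frac{8 P}{3}$ ($B{\left(G,P \right)} = - \frac{\left(5 - 13\right) P}{3} = - \frac{\left(-8\right) P}{3} = \frac{8 P}{3}$)
$K{\left(N,T \right)} = -9 + N^{2} - 110 T$ ($K{\left(N,T \right)} = -9 + \left(N N + \left(-144 + 34\right) T\right) = -9 + \left(N^{2} - 110 T\right) = -9 + N^{2} - 110 T$)
$S + K{\left(-7,\frac{B{\left(27,-26 \right)}}{256} \right)} = 38778 - \left(9 - 49 + \frac{110 \cdot \frac{8}{3} \left(-26\right)}{256}\right) = 38778 - \left(-40 + 110 \left(- \frac{208}{3}\right) \frac{1}{256}\right) = 38778 - - \frac{1675}{24} = 38778 + \left(-9 + 49 + \frac{715}{24}\right) = 38778 + \frac{1675}{24} = \frac{932347}{24}$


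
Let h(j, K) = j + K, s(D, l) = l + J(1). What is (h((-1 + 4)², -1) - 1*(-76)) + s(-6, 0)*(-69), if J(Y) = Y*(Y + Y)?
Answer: -54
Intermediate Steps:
J(Y) = 2*Y² (J(Y) = Y*(2*Y) = 2*Y²)
s(D, l) = 2 + l (s(D, l) = l + 2*1² = l + 2*1 = l + 2 = 2 + l)
h(j, K) = K + j
(h((-1 + 4)², -1) - 1*(-76)) + s(-6, 0)*(-69) = ((-1 + (-1 + 4)²) - 1*(-76)) + (2 + 0)*(-69) = ((-1 + 3²) + 76) + 2*(-69) = ((-1 + 9) + 76) - 138 = (8 + 76) - 138 = 84 - 138 = -54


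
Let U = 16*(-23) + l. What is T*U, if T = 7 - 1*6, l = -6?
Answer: -374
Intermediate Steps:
U = -374 (U = 16*(-23) - 6 = -368 - 6 = -374)
T = 1 (T = 7 - 6 = 1)
T*U = 1*(-374) = -374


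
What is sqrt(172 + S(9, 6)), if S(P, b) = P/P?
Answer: sqrt(173) ≈ 13.153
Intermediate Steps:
S(P, b) = 1
sqrt(172 + S(9, 6)) = sqrt(172 + 1) = sqrt(173)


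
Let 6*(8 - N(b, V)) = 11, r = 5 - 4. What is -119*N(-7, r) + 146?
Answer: -3527/6 ≈ -587.83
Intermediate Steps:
r = 1
N(b, V) = 37/6 (N(b, V) = 8 - ⅙*11 = 8 - 11/6 = 37/6)
-119*N(-7, r) + 146 = -119*37/6 + 146 = -4403/6 + 146 = -3527/6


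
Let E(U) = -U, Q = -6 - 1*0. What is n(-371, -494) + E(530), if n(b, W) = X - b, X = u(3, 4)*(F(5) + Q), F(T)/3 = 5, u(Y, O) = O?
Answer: -123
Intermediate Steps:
Q = -6 (Q = -6 + 0 = -6)
F(T) = 15 (F(T) = 3*5 = 15)
X = 36 (X = 4*(15 - 6) = 4*9 = 36)
n(b, W) = 36 - b
n(-371, -494) + E(530) = (36 - 1*(-371)) - 1*530 = (36 + 371) - 530 = 407 - 530 = -123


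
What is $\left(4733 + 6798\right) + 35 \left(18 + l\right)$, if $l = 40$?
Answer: $13561$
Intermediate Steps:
$\left(4733 + 6798\right) + 35 \left(18 + l\right) = \left(4733 + 6798\right) + 35 \left(18 + 40\right) = 11531 + 35 \cdot 58 = 11531 + 2030 = 13561$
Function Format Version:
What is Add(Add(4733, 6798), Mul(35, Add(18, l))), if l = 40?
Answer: 13561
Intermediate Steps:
Add(Add(4733, 6798), Mul(35, Add(18, l))) = Add(Add(4733, 6798), Mul(35, Add(18, 40))) = Add(11531, Mul(35, 58)) = Add(11531, 2030) = 13561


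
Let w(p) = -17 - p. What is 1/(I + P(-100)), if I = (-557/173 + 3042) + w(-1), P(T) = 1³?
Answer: 173/523114 ≈ 0.00033071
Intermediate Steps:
P(T) = 1
I = 522941/173 (I = (-557/173 + 3042) + (-17 - 1*(-1)) = (-557*1/173 + 3042) + (-17 + 1) = (-557/173 + 3042) - 16 = 525709/173 - 16 = 522941/173 ≈ 3022.8)
1/(I + P(-100)) = 1/(522941/173 + 1) = 1/(523114/173) = 173/523114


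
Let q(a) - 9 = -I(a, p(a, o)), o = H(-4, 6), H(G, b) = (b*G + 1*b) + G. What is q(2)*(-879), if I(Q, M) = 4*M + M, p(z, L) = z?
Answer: 879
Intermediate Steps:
H(G, b) = G + b + G*b (H(G, b) = (G*b + b) + G = (b + G*b) + G = G + b + G*b)
o = -22 (o = -4 + 6 - 4*6 = -4 + 6 - 24 = -22)
I(Q, M) = 5*M
q(a) = 9 - 5*a
q(2)*(-879) = (9 - 5*2)*(-879) = (9 - 10)*(-879) = -1*(-879) = 879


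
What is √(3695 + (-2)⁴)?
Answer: √3711 ≈ 60.918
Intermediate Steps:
√(3695 + (-2)⁴) = √(3695 + 16) = √3711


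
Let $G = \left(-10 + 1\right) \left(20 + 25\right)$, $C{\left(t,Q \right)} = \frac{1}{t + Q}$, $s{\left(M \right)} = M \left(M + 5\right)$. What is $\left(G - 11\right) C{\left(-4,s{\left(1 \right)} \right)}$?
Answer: $-208$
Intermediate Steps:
$s{\left(M \right)} = M \left(5 + M\right)$
$C{\left(t,Q \right)} = \frac{1}{Q + t}$
$G = -405$ ($G = \left(-9\right) 45 = -405$)
$\left(G - 11\right) C{\left(-4,s{\left(1 \right)} \right)} = \frac{-405 - 11}{1 \left(5 + 1\right) - 4} = - \frac{416}{1 \cdot 6 - 4} = - \frac{416}{6 - 4} = - \frac{416}{2} = \left(-416\right) \frac{1}{2} = -208$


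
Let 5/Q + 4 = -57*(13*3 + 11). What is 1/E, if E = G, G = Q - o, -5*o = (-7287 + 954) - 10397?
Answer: -2854/9549489 ≈ -0.00029886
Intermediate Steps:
Q = -5/2854 (Q = 5/(-4 - 57*(13*3 + 11)) = 5/(-4 - 57*(39 + 11)) = 5/(-4 - 57*50) = 5/(-4 - 2850) = 5/(-2854) = 5*(-1/2854) = -5/2854 ≈ -0.0017519)
o = 3346 (o = -((-7287 + 954) - 10397)/5 = -(-6333 - 10397)/5 = -⅕*(-16730) = 3346)
G = -9549489/2854 (G = -5/2854 - 1*3346 = -5/2854 - 3346 = -9549489/2854 ≈ -3346.0)
E = -9549489/2854 ≈ -3346.0
1/E = 1/(-9549489/2854) = -2854/9549489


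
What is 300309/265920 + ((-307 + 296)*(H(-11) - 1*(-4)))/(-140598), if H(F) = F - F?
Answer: 7039090877/6231303360 ≈ 1.1296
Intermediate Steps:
H(F) = 0
300309/265920 + ((-307 + 296)*(H(-11) - 1*(-4)))/(-140598) = 300309/265920 + ((-307 + 296)*(0 - 1*(-4)))/(-140598) = 300309*(1/265920) - 11*(0 + 4)*(-1/140598) = 100103/88640 - 11*4*(-1/140598) = 100103/88640 - 44*(-1/140598) = 100103/88640 + 22/70299 = 7039090877/6231303360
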